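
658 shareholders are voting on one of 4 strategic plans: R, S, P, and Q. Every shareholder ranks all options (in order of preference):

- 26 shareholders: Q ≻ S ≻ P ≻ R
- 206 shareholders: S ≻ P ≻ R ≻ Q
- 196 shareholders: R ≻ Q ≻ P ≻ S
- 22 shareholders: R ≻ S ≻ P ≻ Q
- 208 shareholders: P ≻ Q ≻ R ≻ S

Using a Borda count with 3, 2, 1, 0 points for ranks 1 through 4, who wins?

P

R: 26·0 + 206·1 + 196·3 + 22·3 + 208·1 = 1068
S: 26·2 + 206·3 + 196·0 + 22·2 + 208·0 = 714
P: 26·1 + 206·2 + 196·1 + 22·1 + 208·3 = 1280
Q: 26·3 + 206·0 + 196·2 + 22·0 + 208·2 = 886
P has the highest Borda score (1280).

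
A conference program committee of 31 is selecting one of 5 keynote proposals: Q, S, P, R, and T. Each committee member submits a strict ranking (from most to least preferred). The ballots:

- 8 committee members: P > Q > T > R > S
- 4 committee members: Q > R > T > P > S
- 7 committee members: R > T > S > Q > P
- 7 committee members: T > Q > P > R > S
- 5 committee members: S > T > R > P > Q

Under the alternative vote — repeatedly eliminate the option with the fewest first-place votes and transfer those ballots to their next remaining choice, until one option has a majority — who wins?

Round 1: Q 4, S 5, P 8, R 7, T 7. Eliminate Q.
Round 2: S 5, P 8, R 11, T 7. Eliminate S.
Round 3: P 8, R 11, T 12. Eliminate P.
Round 4: R 11, T 20. T has a majority.

T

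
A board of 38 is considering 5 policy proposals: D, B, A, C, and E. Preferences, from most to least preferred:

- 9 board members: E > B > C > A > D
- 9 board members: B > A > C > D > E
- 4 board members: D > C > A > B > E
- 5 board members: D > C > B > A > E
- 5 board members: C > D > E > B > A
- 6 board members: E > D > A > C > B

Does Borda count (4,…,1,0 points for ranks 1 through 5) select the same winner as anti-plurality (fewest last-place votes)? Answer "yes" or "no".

Borda — scores: D 78, B 82, A 61, C 89, E 70. Winner: C.
Anti-plurality — last-place votes: D 9, B 6, A 5, C 0, E 18. Winner: C.
The two methods agree.

yes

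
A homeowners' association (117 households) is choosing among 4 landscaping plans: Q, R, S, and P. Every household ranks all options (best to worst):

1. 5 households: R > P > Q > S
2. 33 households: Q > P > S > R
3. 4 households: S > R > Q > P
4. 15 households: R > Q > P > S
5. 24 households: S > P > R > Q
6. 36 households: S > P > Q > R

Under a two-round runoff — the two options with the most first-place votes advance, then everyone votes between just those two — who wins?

S

Round 1 first-place votes: Q 33, R 20, S 64, P 0.
S and Q advance.
Runoff: S is preferred to Q by 64 voters; Q by 53.
S wins the runoff.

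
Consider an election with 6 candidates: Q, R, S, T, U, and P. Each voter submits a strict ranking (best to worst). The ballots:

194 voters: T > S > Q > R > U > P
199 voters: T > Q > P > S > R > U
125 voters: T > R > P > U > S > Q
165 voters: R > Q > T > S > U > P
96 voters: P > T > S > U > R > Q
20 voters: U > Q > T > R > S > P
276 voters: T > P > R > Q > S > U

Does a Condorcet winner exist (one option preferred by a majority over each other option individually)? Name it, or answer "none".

T

T vs Q: 890–185 for T.
T vs R: 910–165 for T.
T vs S: 1075–0 for T.
T vs U: 1055–20 for T.
T vs P: 979–96 for T.
T beats every other option head-to-head.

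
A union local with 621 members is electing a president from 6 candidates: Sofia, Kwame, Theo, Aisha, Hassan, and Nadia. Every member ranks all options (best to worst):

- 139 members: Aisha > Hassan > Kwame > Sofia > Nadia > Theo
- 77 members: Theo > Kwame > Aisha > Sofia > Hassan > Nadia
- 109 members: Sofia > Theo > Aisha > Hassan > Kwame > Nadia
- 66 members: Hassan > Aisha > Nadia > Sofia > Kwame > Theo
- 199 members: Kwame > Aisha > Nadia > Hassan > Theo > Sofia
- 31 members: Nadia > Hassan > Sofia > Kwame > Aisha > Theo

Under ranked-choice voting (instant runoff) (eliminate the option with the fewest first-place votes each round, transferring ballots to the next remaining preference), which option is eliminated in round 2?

Theo

Round 1: Sofia 109, Kwame 199, Theo 77, Aisha 139, Hassan 66, Nadia 31. Eliminate Nadia.
Round 2: Sofia 109, Kwame 199, Theo 77, Aisha 139, Hassan 97. Eliminate Theo.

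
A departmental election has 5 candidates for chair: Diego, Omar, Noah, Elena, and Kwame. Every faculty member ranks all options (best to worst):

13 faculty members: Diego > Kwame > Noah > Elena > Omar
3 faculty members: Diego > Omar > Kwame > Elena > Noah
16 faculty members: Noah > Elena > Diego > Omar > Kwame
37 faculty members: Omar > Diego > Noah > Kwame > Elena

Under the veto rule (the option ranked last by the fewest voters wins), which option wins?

Diego

Last-place votes: Diego 0, Omar 13, Noah 3, Elena 37, Kwame 16.
Diego is ranked last by the fewest voters, so Diego wins.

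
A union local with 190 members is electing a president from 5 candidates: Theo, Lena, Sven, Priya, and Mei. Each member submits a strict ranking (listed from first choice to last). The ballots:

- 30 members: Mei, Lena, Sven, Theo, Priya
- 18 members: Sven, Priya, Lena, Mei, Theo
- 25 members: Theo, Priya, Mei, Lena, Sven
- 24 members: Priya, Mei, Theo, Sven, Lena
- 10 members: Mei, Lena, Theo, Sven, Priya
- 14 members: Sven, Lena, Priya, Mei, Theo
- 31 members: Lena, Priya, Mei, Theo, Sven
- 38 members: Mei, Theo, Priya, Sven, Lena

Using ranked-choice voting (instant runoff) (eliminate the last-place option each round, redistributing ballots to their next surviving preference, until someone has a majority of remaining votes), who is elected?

Round 1: Theo 25, Lena 31, Sven 32, Priya 24, Mei 78. Eliminate Priya.
Round 2: Theo 25, Lena 31, Sven 32, Mei 102. Mei has a majority.

Mei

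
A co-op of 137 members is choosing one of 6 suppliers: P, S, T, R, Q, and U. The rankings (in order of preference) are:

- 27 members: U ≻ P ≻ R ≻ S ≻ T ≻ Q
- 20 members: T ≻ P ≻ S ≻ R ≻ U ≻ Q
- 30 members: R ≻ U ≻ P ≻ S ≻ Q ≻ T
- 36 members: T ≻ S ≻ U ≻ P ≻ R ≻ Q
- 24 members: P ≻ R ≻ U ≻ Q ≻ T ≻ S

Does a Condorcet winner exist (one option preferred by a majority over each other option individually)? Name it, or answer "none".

none

Checking pairwise contests:
U beats P 93–44.
P beats S 101–36.
P beats T 81–56.
P beats R 107–30.
P beats Q 137–0.
R beats U 74–63.
Every option loses at least one head-to-head, so there is no Condorcet winner.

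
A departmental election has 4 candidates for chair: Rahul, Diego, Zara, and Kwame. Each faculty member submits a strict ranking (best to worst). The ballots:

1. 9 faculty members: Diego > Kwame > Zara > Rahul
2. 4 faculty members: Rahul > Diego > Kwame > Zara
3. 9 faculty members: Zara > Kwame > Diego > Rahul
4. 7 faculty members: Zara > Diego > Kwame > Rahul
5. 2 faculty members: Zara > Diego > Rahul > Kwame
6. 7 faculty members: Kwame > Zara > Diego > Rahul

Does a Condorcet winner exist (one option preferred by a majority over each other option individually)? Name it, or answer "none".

Checking pairwise contests:
Diego beats Rahul 34–4.
Zara beats Diego 25–13.
Kwame beats Zara 20–18.
Diego beats Kwame 22–16.
Every option loses at least one head-to-head, so there is no Condorcet winner.

none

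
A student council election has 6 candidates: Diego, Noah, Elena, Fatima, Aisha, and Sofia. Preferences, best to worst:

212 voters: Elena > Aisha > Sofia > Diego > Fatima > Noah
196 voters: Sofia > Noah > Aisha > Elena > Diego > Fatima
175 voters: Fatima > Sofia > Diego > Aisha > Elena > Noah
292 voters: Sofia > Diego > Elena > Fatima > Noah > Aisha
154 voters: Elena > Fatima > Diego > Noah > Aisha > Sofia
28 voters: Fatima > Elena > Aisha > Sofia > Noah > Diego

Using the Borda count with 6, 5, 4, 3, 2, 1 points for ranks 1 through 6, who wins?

Sofia

Diego: 212·3 + 196·2 + 175·4 + 292·5 + 154·4 + 28·1 = 3832
Noah: 212·1 + 196·5 + 175·1 + 292·2 + 154·3 + 28·2 = 2469
Elena: 212·6 + 196·3 + 175·2 + 292·4 + 154·6 + 28·5 = 4442
Fatima: 212·2 + 196·1 + 175·6 + 292·3 + 154·5 + 28·6 = 3484
Aisha: 212·5 + 196·4 + 175·3 + 292·1 + 154·2 + 28·4 = 3081
Sofia: 212·4 + 196·6 + 175·5 + 292·6 + 154·1 + 28·3 = 4889
Sofia has the highest Borda score (4889).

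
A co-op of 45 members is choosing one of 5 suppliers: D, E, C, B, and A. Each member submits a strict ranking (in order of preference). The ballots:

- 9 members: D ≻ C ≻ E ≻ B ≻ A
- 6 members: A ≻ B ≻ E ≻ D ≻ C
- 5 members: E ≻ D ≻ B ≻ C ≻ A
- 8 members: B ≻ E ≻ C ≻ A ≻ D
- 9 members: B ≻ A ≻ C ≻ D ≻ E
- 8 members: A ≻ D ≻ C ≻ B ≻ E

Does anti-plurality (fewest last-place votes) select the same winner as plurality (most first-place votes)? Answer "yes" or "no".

yes

Anti-plurality — last-place votes: D 8, E 17, C 6, B 0, A 14. Winner: B.
Plurality — first-place votes: D 9, E 5, C 0, B 17, A 14. Winner: B.
The two methods agree.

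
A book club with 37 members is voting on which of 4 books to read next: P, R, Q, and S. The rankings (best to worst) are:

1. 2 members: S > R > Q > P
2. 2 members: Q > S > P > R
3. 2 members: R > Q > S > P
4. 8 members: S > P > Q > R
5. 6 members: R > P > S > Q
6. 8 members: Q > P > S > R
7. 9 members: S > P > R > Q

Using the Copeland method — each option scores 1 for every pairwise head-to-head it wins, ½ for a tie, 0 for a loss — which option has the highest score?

S

P: beats R and Q; loses to S → score 2.
R: beats Q; loses to P and S → score 1.
Q: loses to P, R, and S → score 0.
S: beats P, R, and Q → score 3.
S has the best pairwise record.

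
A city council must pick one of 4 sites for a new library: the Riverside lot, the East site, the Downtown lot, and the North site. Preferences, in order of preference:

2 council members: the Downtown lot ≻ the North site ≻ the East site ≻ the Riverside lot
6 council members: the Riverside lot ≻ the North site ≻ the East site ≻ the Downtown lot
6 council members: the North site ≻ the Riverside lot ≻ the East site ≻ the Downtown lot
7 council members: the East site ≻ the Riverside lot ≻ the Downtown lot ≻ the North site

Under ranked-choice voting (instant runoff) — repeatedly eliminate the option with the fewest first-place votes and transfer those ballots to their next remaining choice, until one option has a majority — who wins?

Round 1: the Riverside lot 6, the East site 7, the Downtown lot 2, the North site 6. Eliminate the Downtown lot.
Round 2: the Riverside lot 6, the East site 7, the North site 8. Eliminate the Riverside lot.
Round 3: the East site 7, the North site 14. The North site has a majority.

the North site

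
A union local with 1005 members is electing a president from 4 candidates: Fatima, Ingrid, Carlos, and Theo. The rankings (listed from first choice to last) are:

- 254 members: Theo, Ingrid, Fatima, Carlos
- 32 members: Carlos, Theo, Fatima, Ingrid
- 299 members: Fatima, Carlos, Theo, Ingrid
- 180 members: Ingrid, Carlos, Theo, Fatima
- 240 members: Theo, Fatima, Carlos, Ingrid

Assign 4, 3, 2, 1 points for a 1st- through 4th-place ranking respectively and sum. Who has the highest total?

Theo

Fatima: 254·2 + 32·2 + 299·4 + 180·1 + 240·3 = 2668
Ingrid: 254·3 + 32·1 + 299·1 + 180·4 + 240·1 = 2053
Carlos: 254·1 + 32·4 + 299·3 + 180·3 + 240·2 = 2299
Theo: 254·4 + 32·3 + 299·2 + 180·2 + 240·4 = 3030
Theo has the highest Borda score (3030).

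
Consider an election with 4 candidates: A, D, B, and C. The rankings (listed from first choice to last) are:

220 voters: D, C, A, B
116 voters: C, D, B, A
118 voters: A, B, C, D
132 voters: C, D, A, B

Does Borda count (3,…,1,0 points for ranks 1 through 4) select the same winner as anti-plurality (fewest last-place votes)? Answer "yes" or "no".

Borda — scores: A 706, D 1156, B 352, C 1302. Winner: C.
Anti-plurality — last-place votes: A 116, D 118, B 352, C 0. Winner: C.
The two methods agree.

yes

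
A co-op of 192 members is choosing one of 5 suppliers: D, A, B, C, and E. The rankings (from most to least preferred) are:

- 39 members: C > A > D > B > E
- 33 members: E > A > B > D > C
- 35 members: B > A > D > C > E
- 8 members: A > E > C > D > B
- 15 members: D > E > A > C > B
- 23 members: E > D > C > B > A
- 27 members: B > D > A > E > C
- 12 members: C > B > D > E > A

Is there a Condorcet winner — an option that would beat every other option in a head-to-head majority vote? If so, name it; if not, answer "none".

Checking pairwise contests:
A beats D 115–77.
B beats A 97–95.
C beats B 97–95.
D beats C 133–59.
D beats E 128–64.
Every option loses at least one head-to-head, so there is no Condorcet winner.

none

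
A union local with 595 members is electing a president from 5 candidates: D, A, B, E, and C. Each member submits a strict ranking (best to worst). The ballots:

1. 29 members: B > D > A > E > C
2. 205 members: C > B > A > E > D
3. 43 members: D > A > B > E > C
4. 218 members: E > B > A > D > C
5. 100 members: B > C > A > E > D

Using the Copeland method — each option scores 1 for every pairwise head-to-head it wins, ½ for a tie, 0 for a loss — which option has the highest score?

B

D: loses to A, B, E, and C → score 0.
A: beats D and E; loses to B and C → score 2.
B: beats D, A, E, and C → score 4.
E: beats D; loses to A, B, and C → score 1.
C: beats D, A, and E; loses to B → score 3.
B has the best pairwise record.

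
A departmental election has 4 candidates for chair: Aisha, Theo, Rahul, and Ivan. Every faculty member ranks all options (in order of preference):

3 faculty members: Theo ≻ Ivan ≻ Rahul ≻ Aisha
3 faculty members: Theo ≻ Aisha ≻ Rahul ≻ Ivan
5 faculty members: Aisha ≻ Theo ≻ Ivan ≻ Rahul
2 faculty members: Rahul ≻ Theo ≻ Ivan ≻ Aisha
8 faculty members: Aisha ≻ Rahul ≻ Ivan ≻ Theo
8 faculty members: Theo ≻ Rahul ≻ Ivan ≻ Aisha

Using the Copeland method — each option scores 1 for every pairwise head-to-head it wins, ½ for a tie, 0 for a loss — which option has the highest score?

Theo

Aisha: beats Rahul and Ivan; loses to Theo → score 2.
Theo: beats Aisha, Rahul, and Ivan → score 3.
Rahul: beats Ivan; loses to Aisha and Theo → score 1.
Ivan: loses to Aisha, Theo, and Rahul → score 0.
Theo has the best pairwise record.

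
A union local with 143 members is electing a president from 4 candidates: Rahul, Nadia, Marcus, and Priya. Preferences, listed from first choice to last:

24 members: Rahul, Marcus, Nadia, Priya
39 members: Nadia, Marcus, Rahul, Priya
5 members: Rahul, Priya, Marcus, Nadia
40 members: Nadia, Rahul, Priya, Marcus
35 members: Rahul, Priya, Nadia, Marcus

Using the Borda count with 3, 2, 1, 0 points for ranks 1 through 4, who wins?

Rahul: 24·3 + 39·1 + 5·3 + 40·2 + 35·3 = 311
Nadia: 24·1 + 39·3 + 5·0 + 40·3 + 35·1 = 296
Marcus: 24·2 + 39·2 + 5·1 + 40·0 + 35·0 = 131
Priya: 24·0 + 39·0 + 5·2 + 40·1 + 35·2 = 120
Rahul has the highest Borda score (311).

Rahul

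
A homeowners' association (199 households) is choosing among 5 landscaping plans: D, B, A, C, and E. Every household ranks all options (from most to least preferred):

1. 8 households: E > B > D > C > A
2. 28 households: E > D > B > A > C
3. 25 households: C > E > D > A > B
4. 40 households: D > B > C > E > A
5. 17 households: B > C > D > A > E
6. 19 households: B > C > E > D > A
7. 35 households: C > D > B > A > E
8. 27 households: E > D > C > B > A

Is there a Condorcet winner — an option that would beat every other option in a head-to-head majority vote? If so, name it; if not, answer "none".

none

Checking pairwise contests:
E beats D 107–92.
D beats B 155–44.
D beats A 199–0.
D beats C 103–96.
B beats E 111–88.
Every option loses at least one head-to-head, so there is no Condorcet winner.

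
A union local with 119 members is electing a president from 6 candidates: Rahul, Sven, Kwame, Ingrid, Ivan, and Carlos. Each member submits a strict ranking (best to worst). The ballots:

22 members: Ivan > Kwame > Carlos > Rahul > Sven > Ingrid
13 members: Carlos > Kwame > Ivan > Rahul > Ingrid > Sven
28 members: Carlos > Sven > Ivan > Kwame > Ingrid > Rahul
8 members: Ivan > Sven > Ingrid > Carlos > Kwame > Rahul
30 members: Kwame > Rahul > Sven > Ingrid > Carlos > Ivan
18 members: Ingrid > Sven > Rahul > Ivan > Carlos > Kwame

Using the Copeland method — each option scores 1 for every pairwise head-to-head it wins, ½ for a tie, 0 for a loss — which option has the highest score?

Carlos

Rahul: beats Sven and Ingrid; loses to Kwame, Ivan, and Carlos → score 2.
Sven: beats Ingrid and Ivan; loses to Rahul, Kwame, and Carlos → score 2.
Kwame: beats Rahul, Sven, and Ingrid; loses to Ivan and Carlos → score 3.
Ingrid: loses to Rahul, Sven, Kwame, Ivan, and Carlos → score 0.
Ivan: beats Rahul, Kwame, and Ingrid; loses to Sven and Carlos → score 3.
Carlos: beats Rahul, Sven, Kwame, Ingrid, and Ivan → score 5.
Carlos has the best pairwise record.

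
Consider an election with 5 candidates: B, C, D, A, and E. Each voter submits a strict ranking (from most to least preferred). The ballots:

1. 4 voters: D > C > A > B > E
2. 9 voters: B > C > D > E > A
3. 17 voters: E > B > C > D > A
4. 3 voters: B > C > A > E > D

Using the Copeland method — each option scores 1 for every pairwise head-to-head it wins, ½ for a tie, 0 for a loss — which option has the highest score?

B: beats C, D, and A; loses to E → score 3.
C: beats D and A; loses to B and E → score 2.
D: beats A; loses to B, C, and E → score 1.
A: loses to B, C, D, and E → score 0.
E: beats B, C, D, and A → score 4.
E has the best pairwise record.

E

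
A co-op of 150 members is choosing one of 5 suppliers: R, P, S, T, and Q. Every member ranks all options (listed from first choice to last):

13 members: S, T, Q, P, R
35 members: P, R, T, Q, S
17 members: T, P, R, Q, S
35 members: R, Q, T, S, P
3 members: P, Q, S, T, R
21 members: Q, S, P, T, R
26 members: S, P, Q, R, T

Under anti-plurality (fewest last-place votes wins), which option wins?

Last-place votes: R 37, P 35, S 52, T 26, Q 0.
Q is ranked last by the fewest voters, so Q wins.

Q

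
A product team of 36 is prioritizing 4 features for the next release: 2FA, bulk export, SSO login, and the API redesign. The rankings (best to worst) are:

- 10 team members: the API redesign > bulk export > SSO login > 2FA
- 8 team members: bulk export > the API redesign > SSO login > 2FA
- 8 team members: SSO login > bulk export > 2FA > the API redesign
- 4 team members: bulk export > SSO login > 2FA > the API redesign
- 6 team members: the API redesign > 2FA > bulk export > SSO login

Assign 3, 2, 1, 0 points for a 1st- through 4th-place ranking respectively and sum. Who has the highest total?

bulk export

2FA: 10·0 + 8·0 + 8·1 + 4·1 + 6·2 = 24
bulk export: 10·2 + 8·3 + 8·2 + 4·3 + 6·1 = 78
SSO login: 10·1 + 8·1 + 8·3 + 4·2 + 6·0 = 50
the API redesign: 10·3 + 8·2 + 8·0 + 4·0 + 6·3 = 64
bulk export has the highest Borda score (78).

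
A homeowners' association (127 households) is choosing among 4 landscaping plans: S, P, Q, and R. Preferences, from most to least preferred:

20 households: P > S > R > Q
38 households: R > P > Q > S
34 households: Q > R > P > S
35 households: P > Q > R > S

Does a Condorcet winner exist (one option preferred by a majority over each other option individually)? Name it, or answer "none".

Checking pairwise contests:
P beats S 127–0.
R beats P 72–55.
P beats Q 93–34.
Q beats R 69–58.
Every option loses at least one head-to-head, so there is no Condorcet winner.

none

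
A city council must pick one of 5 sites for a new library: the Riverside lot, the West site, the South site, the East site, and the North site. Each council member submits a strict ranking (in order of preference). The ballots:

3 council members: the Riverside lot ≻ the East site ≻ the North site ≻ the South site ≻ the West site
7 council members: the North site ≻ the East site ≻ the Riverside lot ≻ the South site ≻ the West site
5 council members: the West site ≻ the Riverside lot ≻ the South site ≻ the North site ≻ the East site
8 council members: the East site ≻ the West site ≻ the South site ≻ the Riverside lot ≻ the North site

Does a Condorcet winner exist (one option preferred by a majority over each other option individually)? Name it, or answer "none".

Checking pairwise contests:
the West site beats the Riverside lot 13–10.
the East site beats the West site 18–5.
the Riverside lot beats the South site 15–8.
the North site beats the East site 12–11.
the Riverside lot beats the North site 16–7.
Every option loses at least one head-to-head, so there is no Condorcet winner.

none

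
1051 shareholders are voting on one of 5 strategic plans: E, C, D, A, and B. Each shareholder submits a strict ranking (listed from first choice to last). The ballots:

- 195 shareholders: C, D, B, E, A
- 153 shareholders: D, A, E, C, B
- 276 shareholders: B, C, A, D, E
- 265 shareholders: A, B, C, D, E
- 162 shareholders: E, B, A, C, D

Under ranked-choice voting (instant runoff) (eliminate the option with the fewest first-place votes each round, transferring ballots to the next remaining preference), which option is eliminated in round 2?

E

Round 1: E 162, C 195, D 153, A 265, B 276. Eliminate D.
Round 2: E 162, C 195, A 418, B 276. Eliminate E.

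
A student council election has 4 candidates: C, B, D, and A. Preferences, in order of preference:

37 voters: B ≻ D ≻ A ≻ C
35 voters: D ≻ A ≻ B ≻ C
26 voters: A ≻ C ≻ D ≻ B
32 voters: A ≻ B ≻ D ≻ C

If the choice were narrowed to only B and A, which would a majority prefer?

Voters preferring B to A: 37; preferring A to B: 93.
A wins the head-to-head.

A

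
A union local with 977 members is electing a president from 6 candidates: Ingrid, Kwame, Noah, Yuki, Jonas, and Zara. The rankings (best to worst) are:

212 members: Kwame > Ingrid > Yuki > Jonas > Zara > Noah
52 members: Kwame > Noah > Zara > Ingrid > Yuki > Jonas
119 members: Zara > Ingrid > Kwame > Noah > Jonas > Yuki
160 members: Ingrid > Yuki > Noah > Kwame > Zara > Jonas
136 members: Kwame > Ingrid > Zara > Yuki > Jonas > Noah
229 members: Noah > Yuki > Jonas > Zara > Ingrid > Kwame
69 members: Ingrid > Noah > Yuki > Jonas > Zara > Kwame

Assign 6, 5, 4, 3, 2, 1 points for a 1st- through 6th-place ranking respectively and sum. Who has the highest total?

Ingrid: 212·5 + 52·3 + 119·5 + 160·6 + 136·5 + 229·2 + 69·6 = 4323
Kwame: 212·6 + 52·6 + 119·4 + 160·3 + 136·6 + 229·1 + 69·1 = 3654
Noah: 212·1 + 52·5 + 119·3 + 160·4 + 136·1 + 229·6 + 69·5 = 3324
Yuki: 212·4 + 52·2 + 119·1 + 160·5 + 136·3 + 229·5 + 69·4 = 3700
Jonas: 212·3 + 52·1 + 119·2 + 160·1 + 136·2 + 229·4 + 69·3 = 2481
Zara: 212·2 + 52·4 + 119·6 + 160·2 + 136·4 + 229·3 + 69·2 = 3035
Ingrid has the highest Borda score (4323).

Ingrid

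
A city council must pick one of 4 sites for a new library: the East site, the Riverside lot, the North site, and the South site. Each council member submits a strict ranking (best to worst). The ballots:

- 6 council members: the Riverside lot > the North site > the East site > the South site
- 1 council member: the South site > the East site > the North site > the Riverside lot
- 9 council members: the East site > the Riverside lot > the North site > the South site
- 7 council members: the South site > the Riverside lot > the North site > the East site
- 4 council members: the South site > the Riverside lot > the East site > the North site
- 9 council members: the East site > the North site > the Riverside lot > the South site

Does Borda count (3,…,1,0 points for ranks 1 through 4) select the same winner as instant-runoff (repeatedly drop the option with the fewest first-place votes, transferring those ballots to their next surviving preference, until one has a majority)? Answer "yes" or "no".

no

Borda — scores: the East site 66, the Riverside lot 67, the North site 47, the South site 36. Winner: the Riverside lot.
Instant-runoff — R1 the East site 18, the Riverside lot 6, the North site 0, the South site 12 (the North site out); R2 the East site 18, the Riverside lot 6, the South site 12 (the Riverside lot out); R3 the East site 24, the South site 12 (the East site winner). Winner: the East site.
The two methods disagree.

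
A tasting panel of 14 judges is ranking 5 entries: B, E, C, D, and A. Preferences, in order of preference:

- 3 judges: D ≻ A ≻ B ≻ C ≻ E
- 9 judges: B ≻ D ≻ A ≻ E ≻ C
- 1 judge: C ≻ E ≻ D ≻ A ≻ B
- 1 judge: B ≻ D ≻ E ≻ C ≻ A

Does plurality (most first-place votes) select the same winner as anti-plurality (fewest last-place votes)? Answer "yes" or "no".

Plurality — first-place votes: B 10, E 0, C 1, D 3, A 0. Winner: B.
Anti-plurality — last-place votes: B 1, E 3, C 9, D 0, A 1. Winner: D.
The two methods disagree.

no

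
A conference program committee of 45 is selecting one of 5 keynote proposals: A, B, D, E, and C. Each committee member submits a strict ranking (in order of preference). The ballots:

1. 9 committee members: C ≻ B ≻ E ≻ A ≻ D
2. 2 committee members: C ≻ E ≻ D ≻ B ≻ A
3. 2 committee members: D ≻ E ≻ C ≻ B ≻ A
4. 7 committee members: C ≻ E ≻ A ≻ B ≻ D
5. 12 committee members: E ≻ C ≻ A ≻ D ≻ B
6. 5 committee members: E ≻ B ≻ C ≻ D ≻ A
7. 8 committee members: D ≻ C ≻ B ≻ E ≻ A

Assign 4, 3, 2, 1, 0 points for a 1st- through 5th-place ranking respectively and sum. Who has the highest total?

A: 9·1 + 2·0 + 2·0 + 7·2 + 12·2 + 5·0 + 8·0 = 47
B: 9·3 + 2·1 + 2·1 + 7·1 + 12·0 + 5·3 + 8·2 = 69
D: 9·0 + 2·2 + 2·4 + 7·0 + 12·1 + 5·1 + 8·4 = 61
E: 9·2 + 2·3 + 2·3 + 7·3 + 12·4 + 5·4 + 8·1 = 127
C: 9·4 + 2·4 + 2·2 + 7·4 + 12·3 + 5·2 + 8·3 = 146
C has the highest Borda score (146).

C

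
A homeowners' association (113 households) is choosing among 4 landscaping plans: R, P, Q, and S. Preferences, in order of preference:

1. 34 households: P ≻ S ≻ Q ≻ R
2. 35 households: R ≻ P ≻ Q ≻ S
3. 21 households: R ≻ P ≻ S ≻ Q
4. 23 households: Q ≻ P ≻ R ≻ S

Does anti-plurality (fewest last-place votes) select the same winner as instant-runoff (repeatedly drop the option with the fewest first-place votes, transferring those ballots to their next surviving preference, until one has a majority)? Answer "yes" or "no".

yes

Anti-plurality — last-place votes: R 34, P 0, Q 21, S 58. Winner: P.
Instant-runoff — R1 R 56, P 34, Q 23, S 0 (S out); R2 R 56, P 34, Q 23 (Q out); R3 R 56, P 57 (P winner). Winner: P.
The two methods agree.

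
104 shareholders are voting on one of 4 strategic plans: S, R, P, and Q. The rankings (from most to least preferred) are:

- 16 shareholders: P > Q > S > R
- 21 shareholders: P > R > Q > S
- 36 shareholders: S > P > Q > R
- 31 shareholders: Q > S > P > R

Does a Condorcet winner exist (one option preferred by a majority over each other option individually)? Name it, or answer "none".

Checking pairwise contests:
Q beats S 68–36.
S beats R 83–21.
S beats P 67–37.
P beats Q 73–31.
Every option loses at least one head-to-head, so there is no Condorcet winner.

none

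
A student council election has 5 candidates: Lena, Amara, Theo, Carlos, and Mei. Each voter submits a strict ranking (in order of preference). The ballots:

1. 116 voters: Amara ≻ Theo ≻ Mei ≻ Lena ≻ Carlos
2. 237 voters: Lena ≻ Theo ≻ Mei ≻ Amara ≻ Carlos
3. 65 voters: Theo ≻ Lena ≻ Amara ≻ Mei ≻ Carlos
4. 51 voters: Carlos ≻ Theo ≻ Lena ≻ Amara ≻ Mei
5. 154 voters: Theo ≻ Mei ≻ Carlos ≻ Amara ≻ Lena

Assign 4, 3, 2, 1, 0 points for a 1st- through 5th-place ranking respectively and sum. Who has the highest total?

Theo

Lena: 116·1 + 237·4 + 65·3 + 51·2 + 154·0 = 1361
Amara: 116·4 + 237·1 + 65·2 + 51·1 + 154·1 = 1036
Theo: 116·3 + 237·3 + 65·4 + 51·3 + 154·4 = 2088
Carlos: 116·0 + 237·0 + 65·0 + 51·4 + 154·2 = 512
Mei: 116·2 + 237·2 + 65·1 + 51·0 + 154·3 = 1233
Theo has the highest Borda score (2088).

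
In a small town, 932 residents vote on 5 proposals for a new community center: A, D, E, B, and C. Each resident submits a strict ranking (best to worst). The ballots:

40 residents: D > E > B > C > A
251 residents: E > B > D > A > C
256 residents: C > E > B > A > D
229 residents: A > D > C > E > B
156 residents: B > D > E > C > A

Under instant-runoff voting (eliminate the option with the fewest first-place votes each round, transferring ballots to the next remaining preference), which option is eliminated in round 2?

B

Round 1: A 229, D 40, E 251, B 156, C 256. Eliminate D.
Round 2: A 229, E 291, B 156, C 256. Eliminate B.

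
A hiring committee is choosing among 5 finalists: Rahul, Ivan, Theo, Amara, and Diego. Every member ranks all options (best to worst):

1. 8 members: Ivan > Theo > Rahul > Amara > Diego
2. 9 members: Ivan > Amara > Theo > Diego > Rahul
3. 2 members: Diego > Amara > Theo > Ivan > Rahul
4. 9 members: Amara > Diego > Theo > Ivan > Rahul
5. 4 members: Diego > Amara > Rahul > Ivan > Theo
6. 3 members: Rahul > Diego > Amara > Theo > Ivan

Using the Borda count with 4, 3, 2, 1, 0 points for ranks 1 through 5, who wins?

Amara

Rahul: 8·2 + 9·0 + 2·0 + 9·0 + 4·2 + 3·4 = 36
Ivan: 8·4 + 9·4 + 2·1 + 9·1 + 4·1 + 3·0 = 83
Theo: 8·3 + 9·2 + 2·2 + 9·2 + 4·0 + 3·1 = 67
Amara: 8·1 + 9·3 + 2·3 + 9·4 + 4·3 + 3·2 = 95
Diego: 8·0 + 9·1 + 2·4 + 9·3 + 4·4 + 3·3 = 69
Amara has the highest Borda score (95).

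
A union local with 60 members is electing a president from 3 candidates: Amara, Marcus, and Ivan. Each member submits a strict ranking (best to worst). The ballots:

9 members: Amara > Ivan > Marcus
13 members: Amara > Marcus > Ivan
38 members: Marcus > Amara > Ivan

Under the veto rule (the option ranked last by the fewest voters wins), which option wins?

Amara

Last-place votes: Amara 0, Marcus 9, Ivan 51.
Amara is ranked last by the fewest voters, so Amara wins.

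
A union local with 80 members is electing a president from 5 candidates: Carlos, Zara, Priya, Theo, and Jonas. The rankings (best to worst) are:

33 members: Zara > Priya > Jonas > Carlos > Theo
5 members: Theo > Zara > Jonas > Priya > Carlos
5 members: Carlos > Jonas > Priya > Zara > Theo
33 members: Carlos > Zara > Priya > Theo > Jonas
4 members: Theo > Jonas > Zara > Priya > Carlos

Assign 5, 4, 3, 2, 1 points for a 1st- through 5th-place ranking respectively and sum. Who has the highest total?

Zara

Carlos: 33·2 + 5·1 + 5·5 + 33·5 + 4·1 = 265
Zara: 33·5 + 5·4 + 5·2 + 33·4 + 4·3 = 339
Priya: 33·4 + 5·2 + 5·3 + 33·3 + 4·2 = 264
Theo: 33·1 + 5·5 + 5·1 + 33·2 + 4·5 = 149
Jonas: 33·3 + 5·3 + 5·4 + 33·1 + 4·4 = 183
Zara has the highest Borda score (339).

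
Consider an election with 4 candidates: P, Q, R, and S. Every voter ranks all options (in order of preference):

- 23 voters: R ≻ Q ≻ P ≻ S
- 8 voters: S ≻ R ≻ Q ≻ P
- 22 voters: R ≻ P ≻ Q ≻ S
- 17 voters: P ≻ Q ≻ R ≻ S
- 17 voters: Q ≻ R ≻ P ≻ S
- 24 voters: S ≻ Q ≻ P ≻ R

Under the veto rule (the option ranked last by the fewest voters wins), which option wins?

Q

Last-place votes: P 8, Q 0, R 24, S 79.
Q is ranked last by the fewest voters, so Q wins.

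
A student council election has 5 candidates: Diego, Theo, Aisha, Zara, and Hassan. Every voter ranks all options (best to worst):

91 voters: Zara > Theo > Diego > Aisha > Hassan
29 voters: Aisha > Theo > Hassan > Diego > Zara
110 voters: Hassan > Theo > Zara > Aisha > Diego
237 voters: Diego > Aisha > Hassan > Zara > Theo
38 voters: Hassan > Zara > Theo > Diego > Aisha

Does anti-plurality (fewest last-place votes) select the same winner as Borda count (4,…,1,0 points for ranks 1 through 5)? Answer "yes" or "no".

no

Anti-plurality — last-place votes: Diego 110, Theo 237, Aisha 38, Zara 29, Hassan 91. Winner: Zara.
Borda — scores: Diego 1197, Theo 766, Aisha 1028, Zara 935, Hassan 1124. Winner: Diego.
The two methods disagree.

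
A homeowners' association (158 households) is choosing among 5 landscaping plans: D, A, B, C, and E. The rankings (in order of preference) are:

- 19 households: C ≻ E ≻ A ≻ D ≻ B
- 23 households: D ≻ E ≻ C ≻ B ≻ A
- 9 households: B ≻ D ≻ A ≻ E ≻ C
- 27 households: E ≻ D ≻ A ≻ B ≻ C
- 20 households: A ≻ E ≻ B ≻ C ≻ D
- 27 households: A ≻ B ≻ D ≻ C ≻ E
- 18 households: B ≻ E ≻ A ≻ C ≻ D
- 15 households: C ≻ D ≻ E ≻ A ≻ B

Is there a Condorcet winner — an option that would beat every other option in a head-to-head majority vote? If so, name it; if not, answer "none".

E vs D: 84–74 for E.
E vs A: 102–56 for E.
E vs B: 104–54 for E.
E vs C: 97–61 for E.
E beats every other option head-to-head.

E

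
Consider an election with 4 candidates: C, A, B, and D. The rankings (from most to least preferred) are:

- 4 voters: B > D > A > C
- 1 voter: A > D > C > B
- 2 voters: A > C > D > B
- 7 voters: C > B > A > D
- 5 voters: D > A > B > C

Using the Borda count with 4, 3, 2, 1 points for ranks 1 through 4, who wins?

B

C: 4·1 + 1·2 + 2·3 + 7·4 + 5·1 = 45
A: 4·2 + 1·4 + 2·4 + 7·2 + 5·3 = 49
B: 4·4 + 1·1 + 2·1 + 7·3 + 5·2 = 50
D: 4·3 + 1·3 + 2·2 + 7·1 + 5·4 = 46
B has the highest Borda score (50).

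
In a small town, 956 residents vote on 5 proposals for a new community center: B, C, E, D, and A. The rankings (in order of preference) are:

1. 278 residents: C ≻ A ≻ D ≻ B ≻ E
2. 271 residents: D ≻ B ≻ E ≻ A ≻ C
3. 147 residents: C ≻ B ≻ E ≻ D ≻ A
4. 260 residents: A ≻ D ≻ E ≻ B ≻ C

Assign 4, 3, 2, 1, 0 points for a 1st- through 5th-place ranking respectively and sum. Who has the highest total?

D

B: 278·1 + 271·3 + 147·3 + 260·1 = 1792
C: 278·4 + 271·0 + 147·4 + 260·0 = 1700
E: 278·0 + 271·2 + 147·2 + 260·2 = 1356
D: 278·2 + 271·4 + 147·1 + 260·3 = 2567
A: 278·3 + 271·1 + 147·0 + 260·4 = 2145
D has the highest Borda score (2567).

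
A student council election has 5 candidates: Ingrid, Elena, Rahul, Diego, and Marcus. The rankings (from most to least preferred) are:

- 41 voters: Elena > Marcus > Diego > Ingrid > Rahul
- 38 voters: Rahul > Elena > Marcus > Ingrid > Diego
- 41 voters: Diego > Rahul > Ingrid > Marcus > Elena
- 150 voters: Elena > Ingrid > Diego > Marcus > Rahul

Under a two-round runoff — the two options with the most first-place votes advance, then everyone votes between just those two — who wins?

Round 1 first-place votes: Ingrid 0, Elena 191, Rahul 38, Diego 41, Marcus 0.
Elena and Diego advance.
Runoff: Elena is preferred to Diego by 229 voters; Diego by 41.
Elena wins the runoff.

Elena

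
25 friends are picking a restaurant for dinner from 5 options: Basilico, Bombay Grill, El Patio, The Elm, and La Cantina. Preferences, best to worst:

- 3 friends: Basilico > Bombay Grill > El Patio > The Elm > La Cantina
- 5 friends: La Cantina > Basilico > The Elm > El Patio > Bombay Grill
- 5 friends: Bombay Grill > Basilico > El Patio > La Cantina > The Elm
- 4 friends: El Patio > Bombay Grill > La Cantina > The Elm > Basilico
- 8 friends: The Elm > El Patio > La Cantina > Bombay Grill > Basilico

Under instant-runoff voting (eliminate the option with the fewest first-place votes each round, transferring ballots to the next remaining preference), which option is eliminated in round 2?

El Patio

Round 1: Basilico 3, Bombay Grill 5, El Patio 4, The Elm 8, La Cantina 5. Eliminate Basilico.
Round 2: Bombay Grill 8, El Patio 4, The Elm 8, La Cantina 5. Eliminate El Patio.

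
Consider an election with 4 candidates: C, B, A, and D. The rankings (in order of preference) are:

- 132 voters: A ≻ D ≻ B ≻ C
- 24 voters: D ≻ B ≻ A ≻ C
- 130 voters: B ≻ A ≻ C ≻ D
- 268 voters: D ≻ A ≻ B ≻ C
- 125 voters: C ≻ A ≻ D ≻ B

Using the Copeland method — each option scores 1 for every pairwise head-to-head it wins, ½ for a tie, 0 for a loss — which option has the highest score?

A

C: loses to B, A, and D → score 0.
B: beats C; loses to A and D → score 1.
A: beats C, B, and D → score 3.
D: beats C and B; loses to A → score 2.
A has the best pairwise record.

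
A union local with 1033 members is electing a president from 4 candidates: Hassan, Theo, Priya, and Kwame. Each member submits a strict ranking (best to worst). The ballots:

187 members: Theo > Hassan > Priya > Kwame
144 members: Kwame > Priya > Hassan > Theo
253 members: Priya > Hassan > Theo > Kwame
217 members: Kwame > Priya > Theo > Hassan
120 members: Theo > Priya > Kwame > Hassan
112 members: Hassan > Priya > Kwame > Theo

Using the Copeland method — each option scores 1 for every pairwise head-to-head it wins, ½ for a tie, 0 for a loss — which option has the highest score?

Hassan: beats Kwame; loses to Theo and Priya → score 1.
Theo: beats Hassan and Kwame; loses to Priya → score 2.
Priya: beats Hassan, Theo, and Kwame → score 3.
Kwame: loses to Hassan, Theo, and Priya → score 0.
Priya has the best pairwise record.

Priya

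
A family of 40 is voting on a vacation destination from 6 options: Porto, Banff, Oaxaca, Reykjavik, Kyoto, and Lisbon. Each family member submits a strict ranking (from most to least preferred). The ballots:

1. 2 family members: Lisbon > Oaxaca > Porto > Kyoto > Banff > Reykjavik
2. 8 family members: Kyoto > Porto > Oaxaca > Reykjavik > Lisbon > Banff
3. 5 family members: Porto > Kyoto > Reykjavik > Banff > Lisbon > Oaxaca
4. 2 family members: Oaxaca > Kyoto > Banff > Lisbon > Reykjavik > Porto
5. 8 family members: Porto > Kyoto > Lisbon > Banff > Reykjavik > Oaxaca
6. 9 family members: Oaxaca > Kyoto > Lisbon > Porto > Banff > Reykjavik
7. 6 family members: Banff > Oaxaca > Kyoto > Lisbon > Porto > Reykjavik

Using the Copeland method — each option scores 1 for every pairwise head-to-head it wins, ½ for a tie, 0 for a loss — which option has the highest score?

Porto: beats Banff, Oaxaca, Reykjavik, and Lisbon; loses to Kyoto → score 4.
Banff: beats Reykjavik; loses to Porto, Oaxaca, Kyoto, and Lisbon → score 1.
Oaxaca: beats Banff, Reykjavik, and Lisbon; loses to Porto and Kyoto → score 3.
Reykjavik: loses to Porto, Banff, Oaxaca, Kyoto, and Lisbon → score 0.
Kyoto: beats Porto, Banff, Oaxaca, Reykjavik, and Lisbon → score 5.
Lisbon: beats Banff and Reykjavik; loses to Porto, Oaxaca, and Kyoto → score 2.
Kyoto has the best pairwise record.

Kyoto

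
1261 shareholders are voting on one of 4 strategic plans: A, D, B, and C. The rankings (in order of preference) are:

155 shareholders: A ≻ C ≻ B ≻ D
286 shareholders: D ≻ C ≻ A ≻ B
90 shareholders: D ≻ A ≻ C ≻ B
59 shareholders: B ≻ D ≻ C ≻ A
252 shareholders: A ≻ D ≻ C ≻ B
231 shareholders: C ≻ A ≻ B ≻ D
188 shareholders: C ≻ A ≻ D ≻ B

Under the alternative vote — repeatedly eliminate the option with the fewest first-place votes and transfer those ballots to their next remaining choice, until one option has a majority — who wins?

D

Round 1: A 407, D 376, B 59, C 419. Eliminate B.
Round 2: A 407, D 435, C 419. Eliminate A.
Round 3: D 687, C 574. D has a majority.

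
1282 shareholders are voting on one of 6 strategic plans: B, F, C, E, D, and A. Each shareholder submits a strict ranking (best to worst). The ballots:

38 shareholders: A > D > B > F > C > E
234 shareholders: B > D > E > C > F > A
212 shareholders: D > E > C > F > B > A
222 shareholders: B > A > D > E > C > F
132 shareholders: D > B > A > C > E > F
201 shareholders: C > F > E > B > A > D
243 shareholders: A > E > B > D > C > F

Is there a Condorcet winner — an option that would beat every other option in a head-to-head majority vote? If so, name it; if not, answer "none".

none

Checking pairwise contests:
E beats B 656–626.
B beats F 869–413.
B beats C 869–413.
D beats E 838–444.
B beats D 900–382.
B beats A 1001–281.
Every option loses at least one head-to-head, so there is no Condorcet winner.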